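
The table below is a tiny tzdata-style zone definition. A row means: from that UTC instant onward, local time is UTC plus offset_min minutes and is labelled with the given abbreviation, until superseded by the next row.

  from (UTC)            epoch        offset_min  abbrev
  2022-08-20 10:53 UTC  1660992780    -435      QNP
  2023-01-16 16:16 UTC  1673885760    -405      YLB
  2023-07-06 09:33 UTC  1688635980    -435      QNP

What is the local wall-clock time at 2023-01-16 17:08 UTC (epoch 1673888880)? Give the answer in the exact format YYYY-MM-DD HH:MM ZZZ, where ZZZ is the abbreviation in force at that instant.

2023-01-16 10:23 YLB

Query: 2023-01-16 17:08 UTC
Rule 2/3 (YLB, -06:45): 2023-01-16 16:16 UTC ≤ query < 2023-07-06 09:33 UTC
17·60 + 8 - 405 = 623 min
623 = 0·1440 + 623; 623 = 10·60 + 23 → 10:23, same day
→ 2023-01-16 10:23 YLB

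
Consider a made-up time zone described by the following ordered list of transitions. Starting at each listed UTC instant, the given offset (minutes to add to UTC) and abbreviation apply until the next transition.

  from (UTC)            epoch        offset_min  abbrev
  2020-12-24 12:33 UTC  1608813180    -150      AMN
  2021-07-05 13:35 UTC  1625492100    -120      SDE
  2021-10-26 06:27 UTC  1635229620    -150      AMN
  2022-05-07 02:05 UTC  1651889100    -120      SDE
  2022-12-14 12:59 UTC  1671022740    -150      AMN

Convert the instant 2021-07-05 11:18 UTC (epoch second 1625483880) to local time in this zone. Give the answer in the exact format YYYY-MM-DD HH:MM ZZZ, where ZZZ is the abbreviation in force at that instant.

Query: 2021-07-05 11:18 UTC
Rule 1/5 (AMN, -02:30): 2020-12-24 12:33 UTC ≤ query < 2021-07-05 13:35 UTC
11·60 + 18 - 150 = 528 min
528 = 0·1440 + 528; 528 = 8·60 + 48 → 08:48, same day
→ 2021-07-05 08:48 AMN

2021-07-05 08:48 AMN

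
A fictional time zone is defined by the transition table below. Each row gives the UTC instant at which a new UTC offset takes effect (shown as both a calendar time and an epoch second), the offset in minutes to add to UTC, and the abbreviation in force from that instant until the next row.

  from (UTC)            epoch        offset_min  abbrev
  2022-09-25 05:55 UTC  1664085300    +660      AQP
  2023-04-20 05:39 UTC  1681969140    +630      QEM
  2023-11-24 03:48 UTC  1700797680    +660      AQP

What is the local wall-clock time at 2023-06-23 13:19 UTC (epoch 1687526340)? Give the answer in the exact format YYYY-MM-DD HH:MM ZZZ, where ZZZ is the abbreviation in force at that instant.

Query: 2023-06-23 13:19 UTC
Rule 2/3 (QEM, +10:30): 2023-04-20 05:39 UTC ≤ query < 2023-11-24 03:48 UTC
13·60 + 19 + 630 = 1429 min
1429 = 0·1440 + 1429; 1429 = 23·60 + 49 → 23:49, same day
→ 2023-06-23 23:49 QEM

2023-06-23 23:49 QEM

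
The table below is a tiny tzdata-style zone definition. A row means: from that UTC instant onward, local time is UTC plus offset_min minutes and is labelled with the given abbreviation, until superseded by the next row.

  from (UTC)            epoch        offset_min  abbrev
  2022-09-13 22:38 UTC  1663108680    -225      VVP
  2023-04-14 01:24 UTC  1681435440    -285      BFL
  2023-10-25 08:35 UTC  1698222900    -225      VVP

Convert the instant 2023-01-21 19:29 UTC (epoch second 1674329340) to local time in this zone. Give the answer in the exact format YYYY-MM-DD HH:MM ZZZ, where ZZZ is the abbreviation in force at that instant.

Query: 2023-01-21 19:29 UTC
Rule 1/3 (VVP, -03:45): 2022-09-13 22:38 UTC ≤ query < 2023-04-14 01:24 UTC
19·60 + 29 - 225 = 944 min
944 = 0·1440 + 944; 944 = 15·60 + 44 → 15:44, same day
→ 2023-01-21 15:44 VVP

2023-01-21 15:44 VVP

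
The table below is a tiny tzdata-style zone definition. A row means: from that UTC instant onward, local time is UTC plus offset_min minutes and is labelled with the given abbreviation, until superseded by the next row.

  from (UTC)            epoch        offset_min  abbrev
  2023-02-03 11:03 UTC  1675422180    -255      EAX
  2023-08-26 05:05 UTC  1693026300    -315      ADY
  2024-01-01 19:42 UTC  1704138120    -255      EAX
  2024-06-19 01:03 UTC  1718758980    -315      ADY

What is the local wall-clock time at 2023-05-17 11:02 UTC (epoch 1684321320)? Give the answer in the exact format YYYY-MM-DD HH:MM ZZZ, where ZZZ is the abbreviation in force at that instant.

Query: 2023-05-17 11:02 UTC
Rule 1/4 (EAX, -04:15): 2023-02-03 11:03 UTC ≤ query < 2023-08-26 05:05 UTC
11·60 + 2 - 255 = 407 min
407 = 0·1440 + 407; 407 = 6·60 + 47 → 06:47, same day
→ 2023-05-17 06:47 EAX

2023-05-17 06:47 EAX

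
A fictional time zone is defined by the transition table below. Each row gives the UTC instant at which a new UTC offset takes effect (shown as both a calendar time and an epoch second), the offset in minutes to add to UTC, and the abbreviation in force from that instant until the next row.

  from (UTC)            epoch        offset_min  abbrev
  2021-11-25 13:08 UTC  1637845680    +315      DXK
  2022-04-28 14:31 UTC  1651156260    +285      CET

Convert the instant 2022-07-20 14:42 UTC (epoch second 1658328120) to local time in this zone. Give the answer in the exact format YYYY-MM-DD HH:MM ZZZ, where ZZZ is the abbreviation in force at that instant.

Query: 2022-07-20 14:42 UTC
Rule 2/2 (CET, +04:45): 2022-04-28 14:31 UTC ≤ query < +∞
14·60 + 42 + 285 = 1167 min
1167 = 0·1440 + 1167; 1167 = 19·60 + 27 → 19:27, same day
→ 2022-07-20 19:27 CET

2022-07-20 19:27 CET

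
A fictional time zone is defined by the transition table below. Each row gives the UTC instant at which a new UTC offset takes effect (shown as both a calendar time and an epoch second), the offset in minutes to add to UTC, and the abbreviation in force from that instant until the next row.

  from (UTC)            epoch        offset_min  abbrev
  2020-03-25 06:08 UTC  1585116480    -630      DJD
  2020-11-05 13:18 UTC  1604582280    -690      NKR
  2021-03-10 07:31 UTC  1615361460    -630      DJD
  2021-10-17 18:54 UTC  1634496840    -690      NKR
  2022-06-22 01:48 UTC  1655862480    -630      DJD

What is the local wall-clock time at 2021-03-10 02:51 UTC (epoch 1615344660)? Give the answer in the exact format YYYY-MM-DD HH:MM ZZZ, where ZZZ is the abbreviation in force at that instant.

2021-03-09 15:21 NKR

Query: 2021-03-10 02:51 UTC
Rule 2/5 (NKR, -11:30): 2020-11-05 13:18 UTC ≤ query < 2021-03-10 07:31 UTC
2·60 + 51 - 690 = -519 min
-519 = -1·1440 + 921; 921 = 15·60 + 21 → 15:21, 2021-03-10 - 1 day = 2021-03-09
→ 2021-03-09 15:21 NKR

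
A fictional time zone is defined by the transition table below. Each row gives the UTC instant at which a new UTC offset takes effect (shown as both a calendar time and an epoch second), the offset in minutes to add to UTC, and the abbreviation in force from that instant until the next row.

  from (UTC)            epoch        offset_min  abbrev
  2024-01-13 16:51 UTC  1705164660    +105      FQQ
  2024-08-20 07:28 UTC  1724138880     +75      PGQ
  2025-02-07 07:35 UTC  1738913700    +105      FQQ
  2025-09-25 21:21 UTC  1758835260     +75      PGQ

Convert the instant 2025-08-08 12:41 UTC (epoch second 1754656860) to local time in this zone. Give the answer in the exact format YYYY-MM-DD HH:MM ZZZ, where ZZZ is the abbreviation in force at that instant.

2025-08-08 14:26 FQQ

Query: 2025-08-08 12:41 UTC
Rule 3/4 (FQQ, +01:45): 2025-02-07 07:35 UTC ≤ query < 2025-09-25 21:21 UTC
12·60 + 41 + 105 = 866 min
866 = 0·1440 + 866; 866 = 14·60 + 26 → 14:26, same day
→ 2025-08-08 14:26 FQQ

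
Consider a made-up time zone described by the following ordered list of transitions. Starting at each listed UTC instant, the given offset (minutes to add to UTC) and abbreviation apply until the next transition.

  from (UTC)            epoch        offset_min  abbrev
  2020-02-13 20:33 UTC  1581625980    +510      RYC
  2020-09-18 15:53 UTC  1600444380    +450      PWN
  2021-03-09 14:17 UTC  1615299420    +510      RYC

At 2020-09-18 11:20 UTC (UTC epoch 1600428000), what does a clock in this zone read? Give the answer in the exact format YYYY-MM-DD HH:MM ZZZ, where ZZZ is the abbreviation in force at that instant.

Query: 2020-09-18 11:20 UTC
Rule 1/3 (RYC, +08:30): 2020-02-13 20:33 UTC ≤ query < 2020-09-18 15:53 UTC
11·60 + 20 + 510 = 1190 min
1190 = 0·1440 + 1190; 1190 = 19·60 + 50 → 19:50, same day
→ 2020-09-18 19:50 RYC

2020-09-18 19:50 RYC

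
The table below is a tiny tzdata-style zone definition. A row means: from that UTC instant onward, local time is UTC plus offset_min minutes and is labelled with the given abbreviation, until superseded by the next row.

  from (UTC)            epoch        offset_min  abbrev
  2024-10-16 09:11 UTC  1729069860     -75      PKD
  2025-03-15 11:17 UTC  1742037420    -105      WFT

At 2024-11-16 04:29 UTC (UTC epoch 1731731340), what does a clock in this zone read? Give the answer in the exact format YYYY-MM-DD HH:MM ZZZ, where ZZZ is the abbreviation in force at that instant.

Query: 2024-11-16 04:29 UTC
Rule 1/2 (PKD, -01:15): 2024-10-16 09:11 UTC ≤ query < 2025-03-15 11:17 UTC
4·60 + 29 - 75 = 194 min
194 = 0·1440 + 194; 194 = 3·60 + 14 → 03:14, same day
→ 2024-11-16 03:14 PKD

2024-11-16 03:14 PKD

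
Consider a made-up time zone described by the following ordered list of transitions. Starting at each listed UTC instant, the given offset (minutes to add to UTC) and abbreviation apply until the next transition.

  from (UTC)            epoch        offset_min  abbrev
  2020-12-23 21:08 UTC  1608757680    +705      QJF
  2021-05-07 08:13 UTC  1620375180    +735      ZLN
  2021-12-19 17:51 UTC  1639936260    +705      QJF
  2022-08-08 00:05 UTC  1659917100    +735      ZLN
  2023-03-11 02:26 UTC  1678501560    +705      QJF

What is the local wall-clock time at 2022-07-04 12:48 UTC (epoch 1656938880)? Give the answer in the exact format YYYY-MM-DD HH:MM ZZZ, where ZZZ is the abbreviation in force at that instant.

Query: 2022-07-04 12:48 UTC
Rule 3/5 (QJF, +11:45): 2021-12-19 17:51 UTC ≤ query < 2022-08-08 00:05 UTC
12·60 + 48 + 705 = 1473 min
1473 = 1·1440 + 33; 33 = 0·60 + 33 → 00:33, 2022-07-04 + 1 day = 2022-07-05
→ 2022-07-05 00:33 QJF

2022-07-05 00:33 QJF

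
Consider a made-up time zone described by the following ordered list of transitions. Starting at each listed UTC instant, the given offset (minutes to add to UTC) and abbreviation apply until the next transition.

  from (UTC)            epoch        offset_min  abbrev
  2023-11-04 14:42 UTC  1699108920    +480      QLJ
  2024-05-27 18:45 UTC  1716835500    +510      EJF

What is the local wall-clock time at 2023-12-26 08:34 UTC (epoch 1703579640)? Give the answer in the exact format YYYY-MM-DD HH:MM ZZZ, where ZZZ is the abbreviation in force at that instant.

Query: 2023-12-26 08:34 UTC
Rule 1/2 (QLJ, +08:00): 2023-11-04 14:42 UTC ≤ query < 2024-05-27 18:45 UTC
8·60 + 34 + 480 = 994 min
994 = 0·1440 + 994; 994 = 16·60 + 34 → 16:34, same day
→ 2023-12-26 16:34 QLJ

2023-12-26 16:34 QLJ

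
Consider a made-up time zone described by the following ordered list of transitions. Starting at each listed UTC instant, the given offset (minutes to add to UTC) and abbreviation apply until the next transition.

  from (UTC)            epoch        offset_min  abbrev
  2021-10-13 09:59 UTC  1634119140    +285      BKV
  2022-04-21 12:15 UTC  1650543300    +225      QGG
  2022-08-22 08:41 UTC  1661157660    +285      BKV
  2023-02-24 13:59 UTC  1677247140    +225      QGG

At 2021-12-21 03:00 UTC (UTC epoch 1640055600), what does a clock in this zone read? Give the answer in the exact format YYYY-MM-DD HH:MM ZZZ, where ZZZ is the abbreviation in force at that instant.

2021-12-21 07:45 BKV

Query: 2021-12-21 03:00 UTC
Rule 1/4 (BKV, +04:45): 2021-10-13 09:59 UTC ≤ query < 2022-04-21 12:15 UTC
3·60 + 0 + 285 = 465 min
465 = 0·1440 + 465; 465 = 7·60 + 45 → 07:45, same day
→ 2021-12-21 07:45 BKV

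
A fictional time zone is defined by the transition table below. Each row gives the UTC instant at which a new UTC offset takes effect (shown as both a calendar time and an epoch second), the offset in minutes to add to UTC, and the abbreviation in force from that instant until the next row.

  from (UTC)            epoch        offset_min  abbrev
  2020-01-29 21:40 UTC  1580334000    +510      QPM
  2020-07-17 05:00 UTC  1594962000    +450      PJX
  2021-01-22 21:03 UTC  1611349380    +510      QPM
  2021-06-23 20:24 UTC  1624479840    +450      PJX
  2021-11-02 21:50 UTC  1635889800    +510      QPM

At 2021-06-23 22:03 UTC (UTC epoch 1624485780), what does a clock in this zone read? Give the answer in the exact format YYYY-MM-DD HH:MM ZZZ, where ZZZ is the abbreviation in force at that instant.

2021-06-24 05:33 PJX

Query: 2021-06-23 22:03 UTC
Rule 4/5 (PJX, +07:30): 2021-06-23 20:24 UTC ≤ query < 2021-11-02 21:50 UTC
22·60 + 3 + 450 = 1773 min
1773 = 1·1440 + 333; 333 = 5·60 + 33 → 05:33, 2021-06-23 + 1 day = 2021-06-24
→ 2021-06-24 05:33 PJX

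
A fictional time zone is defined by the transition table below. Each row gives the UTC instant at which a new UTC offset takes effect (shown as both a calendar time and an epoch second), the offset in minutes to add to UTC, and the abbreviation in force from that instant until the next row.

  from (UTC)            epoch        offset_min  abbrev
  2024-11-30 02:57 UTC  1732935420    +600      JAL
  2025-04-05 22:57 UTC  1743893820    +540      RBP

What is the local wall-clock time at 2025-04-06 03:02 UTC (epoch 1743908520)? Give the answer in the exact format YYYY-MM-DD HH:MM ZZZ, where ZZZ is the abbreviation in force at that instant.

2025-04-06 12:02 RBP

Query: 2025-04-06 03:02 UTC
Rule 2/2 (RBP, +09:00): 2025-04-05 22:57 UTC ≤ query < +∞
3·60 + 2 + 540 = 722 min
722 = 0·1440 + 722; 722 = 12·60 + 2 → 12:02, same day
→ 2025-04-06 12:02 RBP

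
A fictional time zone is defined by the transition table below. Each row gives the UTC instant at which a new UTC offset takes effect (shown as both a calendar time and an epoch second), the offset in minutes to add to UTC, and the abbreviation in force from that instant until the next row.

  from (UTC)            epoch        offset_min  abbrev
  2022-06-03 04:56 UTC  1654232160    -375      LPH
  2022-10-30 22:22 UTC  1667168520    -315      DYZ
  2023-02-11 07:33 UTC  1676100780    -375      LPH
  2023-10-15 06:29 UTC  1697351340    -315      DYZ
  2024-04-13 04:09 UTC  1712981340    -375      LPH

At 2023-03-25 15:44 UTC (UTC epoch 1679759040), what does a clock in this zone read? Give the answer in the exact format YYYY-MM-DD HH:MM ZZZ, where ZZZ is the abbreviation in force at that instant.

Query: 2023-03-25 15:44 UTC
Rule 3/5 (LPH, -06:15): 2023-02-11 07:33 UTC ≤ query < 2023-10-15 06:29 UTC
15·60 + 44 - 375 = 569 min
569 = 0·1440 + 569; 569 = 9·60 + 29 → 09:29, same day
→ 2023-03-25 09:29 LPH

2023-03-25 09:29 LPH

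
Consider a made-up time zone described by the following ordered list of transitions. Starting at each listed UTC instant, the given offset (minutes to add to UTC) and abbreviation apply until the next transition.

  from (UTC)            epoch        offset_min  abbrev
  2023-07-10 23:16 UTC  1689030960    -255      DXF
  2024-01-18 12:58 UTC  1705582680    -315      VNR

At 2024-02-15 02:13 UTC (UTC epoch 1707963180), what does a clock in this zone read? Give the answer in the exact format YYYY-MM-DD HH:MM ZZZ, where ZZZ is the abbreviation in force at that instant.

2024-02-14 20:58 VNR

Query: 2024-02-15 02:13 UTC
Rule 2/2 (VNR, -05:15): 2024-01-18 12:58 UTC ≤ query < +∞
2·60 + 13 - 315 = -182 min
-182 = -1·1440 + 1258; 1258 = 20·60 + 58 → 20:58, 2024-02-15 - 1 day = 2024-02-14
→ 2024-02-14 20:58 VNR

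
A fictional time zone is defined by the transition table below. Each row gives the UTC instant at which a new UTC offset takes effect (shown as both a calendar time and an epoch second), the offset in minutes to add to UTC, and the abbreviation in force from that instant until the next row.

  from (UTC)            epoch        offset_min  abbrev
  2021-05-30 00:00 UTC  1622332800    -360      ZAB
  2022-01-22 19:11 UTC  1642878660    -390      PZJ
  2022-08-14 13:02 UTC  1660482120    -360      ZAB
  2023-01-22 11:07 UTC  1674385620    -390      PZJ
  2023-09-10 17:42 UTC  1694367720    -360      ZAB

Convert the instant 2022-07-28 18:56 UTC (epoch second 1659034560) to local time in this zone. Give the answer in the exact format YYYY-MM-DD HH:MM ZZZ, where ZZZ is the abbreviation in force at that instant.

Query: 2022-07-28 18:56 UTC
Rule 2/5 (PZJ, -06:30): 2022-01-22 19:11 UTC ≤ query < 2022-08-14 13:02 UTC
18·60 + 56 - 390 = 746 min
746 = 0·1440 + 746; 746 = 12·60 + 26 → 12:26, same day
→ 2022-07-28 12:26 PZJ

2022-07-28 12:26 PZJ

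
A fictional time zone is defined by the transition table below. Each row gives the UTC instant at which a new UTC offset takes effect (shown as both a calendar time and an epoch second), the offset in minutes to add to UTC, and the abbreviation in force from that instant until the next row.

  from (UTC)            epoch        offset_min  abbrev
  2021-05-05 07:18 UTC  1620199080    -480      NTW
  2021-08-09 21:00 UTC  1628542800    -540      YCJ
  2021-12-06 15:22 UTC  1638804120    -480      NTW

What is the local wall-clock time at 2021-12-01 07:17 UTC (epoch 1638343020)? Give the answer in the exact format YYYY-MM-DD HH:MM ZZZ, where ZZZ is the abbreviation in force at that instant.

2021-11-30 22:17 YCJ

Query: 2021-12-01 07:17 UTC
Rule 2/3 (YCJ, -09:00): 2021-08-09 21:00 UTC ≤ query < 2021-12-06 15:22 UTC
7·60 + 17 - 540 = -103 min
-103 = -1·1440 + 1337; 1337 = 22·60 + 17 → 22:17, 2021-12-01 - 1 day = 2021-11-30
→ 2021-11-30 22:17 YCJ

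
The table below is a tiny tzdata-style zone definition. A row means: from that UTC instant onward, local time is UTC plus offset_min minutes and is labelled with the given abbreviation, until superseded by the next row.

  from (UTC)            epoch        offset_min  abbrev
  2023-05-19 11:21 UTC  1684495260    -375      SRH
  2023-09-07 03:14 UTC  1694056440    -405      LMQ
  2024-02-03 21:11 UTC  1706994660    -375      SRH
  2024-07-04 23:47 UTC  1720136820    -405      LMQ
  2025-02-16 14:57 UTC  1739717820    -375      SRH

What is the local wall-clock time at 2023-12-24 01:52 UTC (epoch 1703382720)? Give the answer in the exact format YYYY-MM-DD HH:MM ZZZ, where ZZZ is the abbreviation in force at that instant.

Query: 2023-12-24 01:52 UTC
Rule 2/5 (LMQ, -06:45): 2023-09-07 03:14 UTC ≤ query < 2024-02-03 21:11 UTC
1·60 + 52 - 405 = -293 min
-293 = -1·1440 + 1147; 1147 = 19·60 + 7 → 19:07, 2023-12-24 - 1 day = 2023-12-23
→ 2023-12-23 19:07 LMQ

2023-12-23 19:07 LMQ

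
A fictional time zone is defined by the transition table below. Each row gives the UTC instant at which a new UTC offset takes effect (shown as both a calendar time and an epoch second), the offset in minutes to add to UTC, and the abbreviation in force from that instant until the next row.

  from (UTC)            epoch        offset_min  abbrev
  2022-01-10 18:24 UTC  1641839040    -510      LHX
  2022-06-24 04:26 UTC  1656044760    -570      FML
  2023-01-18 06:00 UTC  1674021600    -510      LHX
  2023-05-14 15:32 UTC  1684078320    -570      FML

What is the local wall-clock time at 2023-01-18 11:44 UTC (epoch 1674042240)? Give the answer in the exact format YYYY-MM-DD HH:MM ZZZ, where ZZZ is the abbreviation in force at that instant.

2023-01-18 03:14 LHX

Query: 2023-01-18 11:44 UTC
Rule 3/4 (LHX, -08:30): 2023-01-18 06:00 UTC ≤ query < 2023-05-14 15:32 UTC
11·60 + 44 - 510 = 194 min
194 = 0·1440 + 194; 194 = 3·60 + 14 → 03:14, same day
→ 2023-01-18 03:14 LHX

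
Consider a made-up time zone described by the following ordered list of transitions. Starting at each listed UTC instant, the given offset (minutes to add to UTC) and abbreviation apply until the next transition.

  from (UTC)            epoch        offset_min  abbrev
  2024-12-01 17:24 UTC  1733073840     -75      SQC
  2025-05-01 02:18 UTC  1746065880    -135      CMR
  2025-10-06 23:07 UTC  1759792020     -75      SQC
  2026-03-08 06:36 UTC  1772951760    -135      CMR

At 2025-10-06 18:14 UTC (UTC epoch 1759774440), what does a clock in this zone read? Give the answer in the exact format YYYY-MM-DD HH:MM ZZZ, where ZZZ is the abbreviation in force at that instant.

2025-10-06 15:59 CMR

Query: 2025-10-06 18:14 UTC
Rule 2/4 (CMR, -02:15): 2025-05-01 02:18 UTC ≤ query < 2025-10-06 23:07 UTC
18·60 + 14 - 135 = 959 min
959 = 0·1440 + 959; 959 = 15·60 + 59 → 15:59, same day
→ 2025-10-06 15:59 CMR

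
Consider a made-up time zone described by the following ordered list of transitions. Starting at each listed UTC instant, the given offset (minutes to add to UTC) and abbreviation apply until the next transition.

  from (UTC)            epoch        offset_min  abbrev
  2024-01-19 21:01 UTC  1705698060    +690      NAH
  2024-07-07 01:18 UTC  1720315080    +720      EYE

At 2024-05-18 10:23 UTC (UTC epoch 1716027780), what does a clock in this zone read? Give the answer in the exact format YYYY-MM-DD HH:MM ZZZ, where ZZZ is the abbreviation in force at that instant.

2024-05-18 21:53 NAH

Query: 2024-05-18 10:23 UTC
Rule 1/2 (NAH, +11:30): 2024-01-19 21:01 UTC ≤ query < 2024-07-07 01:18 UTC
10·60 + 23 + 690 = 1313 min
1313 = 0·1440 + 1313; 1313 = 21·60 + 53 → 21:53, same day
→ 2024-05-18 21:53 NAH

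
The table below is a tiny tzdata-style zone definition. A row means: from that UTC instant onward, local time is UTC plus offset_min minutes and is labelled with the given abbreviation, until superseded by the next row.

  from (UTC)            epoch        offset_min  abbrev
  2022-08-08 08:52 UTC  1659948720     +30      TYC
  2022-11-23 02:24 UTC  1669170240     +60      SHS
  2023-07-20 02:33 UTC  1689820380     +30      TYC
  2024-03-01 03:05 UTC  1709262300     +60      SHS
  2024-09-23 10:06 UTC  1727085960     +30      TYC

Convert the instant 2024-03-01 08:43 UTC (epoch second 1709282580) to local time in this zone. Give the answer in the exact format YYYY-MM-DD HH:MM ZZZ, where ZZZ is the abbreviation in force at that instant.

Query: 2024-03-01 08:43 UTC
Rule 4/5 (SHS, +01:00): 2024-03-01 03:05 UTC ≤ query < 2024-09-23 10:06 UTC
8·60 + 43 + 60 = 583 min
583 = 0·1440 + 583; 583 = 9·60 + 43 → 09:43, same day
→ 2024-03-01 09:43 SHS

2024-03-01 09:43 SHS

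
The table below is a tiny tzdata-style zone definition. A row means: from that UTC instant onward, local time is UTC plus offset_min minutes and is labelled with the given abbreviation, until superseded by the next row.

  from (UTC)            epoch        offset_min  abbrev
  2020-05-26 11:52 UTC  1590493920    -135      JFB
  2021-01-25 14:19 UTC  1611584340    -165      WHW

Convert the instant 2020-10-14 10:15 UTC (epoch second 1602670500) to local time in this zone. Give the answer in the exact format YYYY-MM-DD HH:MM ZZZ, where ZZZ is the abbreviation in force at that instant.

2020-10-14 08:00 JFB

Query: 2020-10-14 10:15 UTC
Rule 1/2 (JFB, -02:15): 2020-05-26 11:52 UTC ≤ query < 2021-01-25 14:19 UTC
10·60 + 15 - 135 = 480 min
480 = 0·1440 + 480; 480 = 8·60 + 0 → 08:00, same day
→ 2020-10-14 08:00 JFB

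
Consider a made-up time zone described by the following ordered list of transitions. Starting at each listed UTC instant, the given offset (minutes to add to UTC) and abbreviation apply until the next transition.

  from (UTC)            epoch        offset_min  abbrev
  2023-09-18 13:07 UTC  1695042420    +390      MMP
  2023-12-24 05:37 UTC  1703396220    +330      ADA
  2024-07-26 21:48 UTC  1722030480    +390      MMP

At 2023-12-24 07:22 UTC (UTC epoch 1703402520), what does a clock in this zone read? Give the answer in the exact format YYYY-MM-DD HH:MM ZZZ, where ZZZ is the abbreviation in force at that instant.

2023-12-24 12:52 ADA

Query: 2023-12-24 07:22 UTC
Rule 2/3 (ADA, +05:30): 2023-12-24 05:37 UTC ≤ query < 2024-07-26 21:48 UTC
7·60 + 22 + 330 = 772 min
772 = 0·1440 + 772; 772 = 12·60 + 52 → 12:52, same day
→ 2023-12-24 12:52 ADA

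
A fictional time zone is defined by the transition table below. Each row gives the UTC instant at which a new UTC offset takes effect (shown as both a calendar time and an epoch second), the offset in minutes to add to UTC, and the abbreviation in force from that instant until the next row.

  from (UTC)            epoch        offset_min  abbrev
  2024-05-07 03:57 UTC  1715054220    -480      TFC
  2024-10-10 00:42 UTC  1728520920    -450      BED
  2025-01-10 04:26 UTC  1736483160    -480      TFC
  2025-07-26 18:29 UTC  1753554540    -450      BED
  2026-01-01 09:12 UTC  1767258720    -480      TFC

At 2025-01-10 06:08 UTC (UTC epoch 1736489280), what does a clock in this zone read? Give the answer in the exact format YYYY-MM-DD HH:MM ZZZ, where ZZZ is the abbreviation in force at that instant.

Query: 2025-01-10 06:08 UTC
Rule 3/5 (TFC, -08:00): 2025-01-10 04:26 UTC ≤ query < 2025-07-26 18:29 UTC
6·60 + 8 - 480 = -112 min
-112 = -1·1440 + 1328; 1328 = 22·60 + 8 → 22:08, 2025-01-10 - 1 day = 2025-01-09
→ 2025-01-09 22:08 TFC

2025-01-09 22:08 TFC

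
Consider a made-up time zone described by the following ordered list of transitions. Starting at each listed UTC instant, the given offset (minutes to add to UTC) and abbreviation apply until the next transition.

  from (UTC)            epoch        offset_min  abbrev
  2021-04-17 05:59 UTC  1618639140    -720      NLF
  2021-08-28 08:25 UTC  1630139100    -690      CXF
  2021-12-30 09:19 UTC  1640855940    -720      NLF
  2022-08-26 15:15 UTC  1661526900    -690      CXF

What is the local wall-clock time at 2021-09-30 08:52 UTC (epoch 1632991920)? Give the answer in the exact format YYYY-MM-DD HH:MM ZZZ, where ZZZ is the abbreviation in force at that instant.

Query: 2021-09-30 08:52 UTC
Rule 2/4 (CXF, -11:30): 2021-08-28 08:25 UTC ≤ query < 2021-12-30 09:19 UTC
8·60 + 52 - 690 = -158 min
-158 = -1·1440 + 1282; 1282 = 21·60 + 22 → 21:22, 2021-09-30 - 1 day = 2021-09-29
→ 2021-09-29 21:22 CXF

2021-09-29 21:22 CXF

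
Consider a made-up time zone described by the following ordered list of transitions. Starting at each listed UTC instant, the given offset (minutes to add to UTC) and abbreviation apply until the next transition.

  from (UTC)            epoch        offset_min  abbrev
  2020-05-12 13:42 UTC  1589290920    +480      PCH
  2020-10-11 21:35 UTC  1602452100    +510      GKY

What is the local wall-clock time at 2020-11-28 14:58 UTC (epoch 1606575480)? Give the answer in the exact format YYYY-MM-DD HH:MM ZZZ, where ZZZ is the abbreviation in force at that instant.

Query: 2020-11-28 14:58 UTC
Rule 2/2 (GKY, +08:30): 2020-10-11 21:35 UTC ≤ query < +∞
14·60 + 58 + 510 = 1408 min
1408 = 0·1440 + 1408; 1408 = 23·60 + 28 → 23:28, same day
→ 2020-11-28 23:28 GKY

2020-11-28 23:28 GKY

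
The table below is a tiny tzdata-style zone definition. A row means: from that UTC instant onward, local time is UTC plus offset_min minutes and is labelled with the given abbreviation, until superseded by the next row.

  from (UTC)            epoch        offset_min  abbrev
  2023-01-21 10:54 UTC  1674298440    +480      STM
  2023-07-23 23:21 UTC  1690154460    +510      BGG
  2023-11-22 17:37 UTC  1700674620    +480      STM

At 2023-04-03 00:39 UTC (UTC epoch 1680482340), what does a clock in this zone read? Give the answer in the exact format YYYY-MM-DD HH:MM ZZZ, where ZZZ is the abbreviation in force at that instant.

Query: 2023-04-03 00:39 UTC
Rule 1/3 (STM, +08:00): 2023-01-21 10:54 UTC ≤ query < 2023-07-23 23:21 UTC
0·60 + 39 + 480 = 519 min
519 = 0·1440 + 519; 519 = 8·60 + 39 → 08:39, same day
→ 2023-04-03 08:39 STM

2023-04-03 08:39 STM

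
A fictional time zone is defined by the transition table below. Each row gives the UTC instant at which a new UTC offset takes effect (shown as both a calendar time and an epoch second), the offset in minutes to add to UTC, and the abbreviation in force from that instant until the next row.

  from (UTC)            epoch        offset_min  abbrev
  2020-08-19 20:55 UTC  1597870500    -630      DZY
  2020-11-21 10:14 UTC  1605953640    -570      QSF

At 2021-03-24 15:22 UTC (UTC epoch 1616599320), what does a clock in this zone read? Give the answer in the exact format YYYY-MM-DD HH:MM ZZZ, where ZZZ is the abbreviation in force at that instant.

2021-03-24 05:52 QSF

Query: 2021-03-24 15:22 UTC
Rule 2/2 (QSF, -09:30): 2020-11-21 10:14 UTC ≤ query < +∞
15·60 + 22 - 570 = 352 min
352 = 0·1440 + 352; 352 = 5·60 + 52 → 05:52, same day
→ 2021-03-24 05:52 QSF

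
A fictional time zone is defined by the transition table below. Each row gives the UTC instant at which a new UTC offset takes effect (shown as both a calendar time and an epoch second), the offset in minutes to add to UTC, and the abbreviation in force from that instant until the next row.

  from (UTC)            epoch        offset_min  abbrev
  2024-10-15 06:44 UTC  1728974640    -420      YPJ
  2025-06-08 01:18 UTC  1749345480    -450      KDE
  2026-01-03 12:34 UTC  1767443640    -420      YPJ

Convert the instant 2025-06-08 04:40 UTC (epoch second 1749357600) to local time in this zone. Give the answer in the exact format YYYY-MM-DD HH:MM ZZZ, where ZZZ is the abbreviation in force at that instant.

Query: 2025-06-08 04:40 UTC
Rule 2/3 (KDE, -07:30): 2025-06-08 01:18 UTC ≤ query < 2026-01-03 12:34 UTC
4·60 + 40 - 450 = -170 min
-170 = -1·1440 + 1270; 1270 = 21·60 + 10 → 21:10, 2025-06-08 - 1 day = 2025-06-07
→ 2025-06-07 21:10 KDE

2025-06-07 21:10 KDE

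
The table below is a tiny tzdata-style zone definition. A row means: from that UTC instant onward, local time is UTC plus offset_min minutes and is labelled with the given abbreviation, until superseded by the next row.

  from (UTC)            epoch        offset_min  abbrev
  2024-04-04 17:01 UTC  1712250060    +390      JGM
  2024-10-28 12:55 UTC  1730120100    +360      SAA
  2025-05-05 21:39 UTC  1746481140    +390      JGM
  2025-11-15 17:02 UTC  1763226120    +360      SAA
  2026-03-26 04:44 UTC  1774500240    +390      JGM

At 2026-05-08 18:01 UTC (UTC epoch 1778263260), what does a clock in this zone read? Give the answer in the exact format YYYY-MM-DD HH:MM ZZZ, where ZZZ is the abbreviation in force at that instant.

2026-05-09 00:31 JGM

Query: 2026-05-08 18:01 UTC
Rule 5/5 (JGM, +06:30): 2026-03-26 04:44 UTC ≤ query < +∞
18·60 + 1 + 390 = 1471 min
1471 = 1·1440 + 31; 31 = 0·60 + 31 → 00:31, 2026-05-08 + 1 day = 2026-05-09
→ 2026-05-09 00:31 JGM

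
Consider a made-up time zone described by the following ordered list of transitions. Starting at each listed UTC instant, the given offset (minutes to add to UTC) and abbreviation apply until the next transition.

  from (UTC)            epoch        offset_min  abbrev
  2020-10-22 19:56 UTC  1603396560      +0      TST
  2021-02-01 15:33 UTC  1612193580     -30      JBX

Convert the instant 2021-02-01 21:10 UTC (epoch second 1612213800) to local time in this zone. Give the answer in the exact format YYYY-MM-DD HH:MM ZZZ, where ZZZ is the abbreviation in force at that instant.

Query: 2021-02-01 21:10 UTC
Rule 2/2 (JBX, -00:30): 2021-02-01 15:33 UTC ≤ query < +∞
21·60 + 10 - 30 = 1240 min
1240 = 0·1440 + 1240; 1240 = 20·60 + 40 → 20:40, same day
→ 2021-02-01 20:40 JBX

2021-02-01 20:40 JBX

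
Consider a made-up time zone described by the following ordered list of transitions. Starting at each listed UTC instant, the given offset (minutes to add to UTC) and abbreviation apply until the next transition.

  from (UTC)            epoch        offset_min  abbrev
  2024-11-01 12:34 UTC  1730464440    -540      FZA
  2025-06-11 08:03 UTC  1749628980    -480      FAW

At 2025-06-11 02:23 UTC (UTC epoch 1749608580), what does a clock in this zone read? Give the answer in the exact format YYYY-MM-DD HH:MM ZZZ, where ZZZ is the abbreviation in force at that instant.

Query: 2025-06-11 02:23 UTC
Rule 1/2 (FZA, -09:00): 2024-11-01 12:34 UTC ≤ query < 2025-06-11 08:03 UTC
2·60 + 23 - 540 = -397 min
-397 = -1·1440 + 1043; 1043 = 17·60 + 23 → 17:23, 2025-06-11 - 1 day = 2025-06-10
→ 2025-06-10 17:23 FZA

2025-06-10 17:23 FZA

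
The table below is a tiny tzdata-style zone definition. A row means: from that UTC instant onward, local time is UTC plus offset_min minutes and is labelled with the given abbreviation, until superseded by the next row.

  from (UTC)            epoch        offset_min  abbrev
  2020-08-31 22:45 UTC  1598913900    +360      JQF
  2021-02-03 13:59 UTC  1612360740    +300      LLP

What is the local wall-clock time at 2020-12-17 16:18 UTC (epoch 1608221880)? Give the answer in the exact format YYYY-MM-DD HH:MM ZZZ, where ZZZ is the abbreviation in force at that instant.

Query: 2020-12-17 16:18 UTC
Rule 1/2 (JQF, +06:00): 2020-08-31 22:45 UTC ≤ query < 2021-02-03 13:59 UTC
16·60 + 18 + 360 = 1338 min
1338 = 0·1440 + 1338; 1338 = 22·60 + 18 → 22:18, same day
→ 2020-12-17 22:18 JQF

2020-12-17 22:18 JQF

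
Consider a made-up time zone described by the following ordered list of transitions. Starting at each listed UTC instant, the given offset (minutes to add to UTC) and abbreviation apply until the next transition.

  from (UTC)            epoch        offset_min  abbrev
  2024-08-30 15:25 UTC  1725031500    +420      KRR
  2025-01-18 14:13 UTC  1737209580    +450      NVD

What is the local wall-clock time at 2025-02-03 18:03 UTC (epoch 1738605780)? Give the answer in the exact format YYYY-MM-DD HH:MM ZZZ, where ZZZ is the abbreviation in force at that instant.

Query: 2025-02-03 18:03 UTC
Rule 2/2 (NVD, +07:30): 2025-01-18 14:13 UTC ≤ query < +∞
18·60 + 3 + 450 = 1533 min
1533 = 1·1440 + 93; 93 = 1·60 + 33 → 01:33, 2025-02-03 + 1 day = 2025-02-04
→ 2025-02-04 01:33 NVD

2025-02-04 01:33 NVD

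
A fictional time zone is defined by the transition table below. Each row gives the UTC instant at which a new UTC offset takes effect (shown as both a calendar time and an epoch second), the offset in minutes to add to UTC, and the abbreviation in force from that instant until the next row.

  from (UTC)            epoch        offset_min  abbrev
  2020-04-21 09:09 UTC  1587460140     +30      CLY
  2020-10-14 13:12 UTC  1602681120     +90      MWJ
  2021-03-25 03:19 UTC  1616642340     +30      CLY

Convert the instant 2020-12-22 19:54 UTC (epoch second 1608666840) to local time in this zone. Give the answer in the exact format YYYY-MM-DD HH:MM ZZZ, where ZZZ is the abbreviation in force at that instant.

Query: 2020-12-22 19:54 UTC
Rule 2/3 (MWJ, +01:30): 2020-10-14 13:12 UTC ≤ query < 2021-03-25 03:19 UTC
19·60 + 54 + 90 = 1284 min
1284 = 0·1440 + 1284; 1284 = 21·60 + 24 → 21:24, same day
→ 2020-12-22 21:24 MWJ

2020-12-22 21:24 MWJ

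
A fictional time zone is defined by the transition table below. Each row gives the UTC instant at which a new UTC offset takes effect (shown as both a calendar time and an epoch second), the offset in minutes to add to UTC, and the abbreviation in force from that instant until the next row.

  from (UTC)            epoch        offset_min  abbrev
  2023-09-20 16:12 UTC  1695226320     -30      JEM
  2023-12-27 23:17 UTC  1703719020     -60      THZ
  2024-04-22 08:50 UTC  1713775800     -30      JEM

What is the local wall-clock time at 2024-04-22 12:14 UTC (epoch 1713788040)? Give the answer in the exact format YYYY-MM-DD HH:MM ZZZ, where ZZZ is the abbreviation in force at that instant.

Query: 2024-04-22 12:14 UTC
Rule 3/3 (JEM, -00:30): 2024-04-22 08:50 UTC ≤ query < +∞
12·60 + 14 - 30 = 704 min
704 = 0·1440 + 704; 704 = 11·60 + 44 → 11:44, same day
→ 2024-04-22 11:44 JEM

2024-04-22 11:44 JEM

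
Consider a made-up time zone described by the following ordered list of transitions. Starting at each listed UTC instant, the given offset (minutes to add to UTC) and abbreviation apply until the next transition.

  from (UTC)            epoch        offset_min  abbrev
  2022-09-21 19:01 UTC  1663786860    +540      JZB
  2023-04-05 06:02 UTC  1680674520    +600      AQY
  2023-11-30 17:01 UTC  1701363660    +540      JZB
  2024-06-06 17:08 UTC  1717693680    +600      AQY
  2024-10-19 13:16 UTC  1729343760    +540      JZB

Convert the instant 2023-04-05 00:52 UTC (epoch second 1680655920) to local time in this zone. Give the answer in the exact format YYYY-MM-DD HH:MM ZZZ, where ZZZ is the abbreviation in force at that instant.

2023-04-05 09:52 JZB

Query: 2023-04-05 00:52 UTC
Rule 1/5 (JZB, +09:00): 2022-09-21 19:01 UTC ≤ query < 2023-04-05 06:02 UTC
0·60 + 52 + 540 = 592 min
592 = 0·1440 + 592; 592 = 9·60 + 52 → 09:52, same day
→ 2023-04-05 09:52 JZB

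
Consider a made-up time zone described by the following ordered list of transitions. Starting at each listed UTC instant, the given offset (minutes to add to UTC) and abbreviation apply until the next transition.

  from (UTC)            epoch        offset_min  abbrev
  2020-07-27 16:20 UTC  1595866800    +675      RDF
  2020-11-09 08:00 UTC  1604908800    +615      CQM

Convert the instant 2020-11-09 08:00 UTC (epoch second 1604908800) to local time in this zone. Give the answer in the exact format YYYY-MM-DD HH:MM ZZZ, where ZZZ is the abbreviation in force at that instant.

Query: 2020-11-09 08:00 UTC
Rule 2/2 (CQM, +10:15): 2020-11-09 08:00 UTC ≤ query < +∞
8·60 + 0 + 615 = 1095 min
1095 = 0·1440 + 1095; 1095 = 18·60 + 15 → 18:15, same day
→ 2020-11-09 18:15 CQM

2020-11-09 18:15 CQM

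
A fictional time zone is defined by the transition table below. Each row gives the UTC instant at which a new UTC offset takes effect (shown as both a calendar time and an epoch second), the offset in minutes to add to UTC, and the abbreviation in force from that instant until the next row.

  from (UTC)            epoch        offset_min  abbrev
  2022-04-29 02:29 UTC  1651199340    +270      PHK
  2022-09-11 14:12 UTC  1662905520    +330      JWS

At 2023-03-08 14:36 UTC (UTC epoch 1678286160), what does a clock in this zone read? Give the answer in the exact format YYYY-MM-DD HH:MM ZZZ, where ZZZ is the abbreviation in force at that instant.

2023-03-08 20:06 JWS

Query: 2023-03-08 14:36 UTC
Rule 2/2 (JWS, +05:30): 2022-09-11 14:12 UTC ≤ query < +∞
14·60 + 36 + 330 = 1206 min
1206 = 0·1440 + 1206; 1206 = 20·60 + 6 → 20:06, same day
→ 2023-03-08 20:06 JWS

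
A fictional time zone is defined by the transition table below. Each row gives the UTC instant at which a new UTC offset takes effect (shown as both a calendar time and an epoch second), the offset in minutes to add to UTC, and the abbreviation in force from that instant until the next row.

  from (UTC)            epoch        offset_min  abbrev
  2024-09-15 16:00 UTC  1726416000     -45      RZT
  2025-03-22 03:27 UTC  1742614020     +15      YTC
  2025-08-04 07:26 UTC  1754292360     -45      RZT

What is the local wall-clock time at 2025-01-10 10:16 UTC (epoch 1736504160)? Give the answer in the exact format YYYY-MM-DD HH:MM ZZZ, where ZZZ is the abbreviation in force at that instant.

2025-01-10 09:31 RZT

Query: 2025-01-10 10:16 UTC
Rule 1/3 (RZT, -00:45): 2024-09-15 16:00 UTC ≤ query < 2025-03-22 03:27 UTC
10·60 + 16 - 45 = 571 min
571 = 0·1440 + 571; 571 = 9·60 + 31 → 09:31, same day
→ 2025-01-10 09:31 RZT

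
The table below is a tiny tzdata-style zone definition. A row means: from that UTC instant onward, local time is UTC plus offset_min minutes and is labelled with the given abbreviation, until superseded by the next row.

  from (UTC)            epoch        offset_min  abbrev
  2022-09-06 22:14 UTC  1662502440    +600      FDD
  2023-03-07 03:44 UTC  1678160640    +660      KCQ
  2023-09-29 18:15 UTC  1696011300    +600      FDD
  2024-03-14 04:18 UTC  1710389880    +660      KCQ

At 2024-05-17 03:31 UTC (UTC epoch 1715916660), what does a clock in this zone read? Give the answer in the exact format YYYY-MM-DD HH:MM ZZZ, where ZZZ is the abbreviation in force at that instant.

2024-05-17 14:31 KCQ

Query: 2024-05-17 03:31 UTC
Rule 4/4 (KCQ, +11:00): 2024-03-14 04:18 UTC ≤ query < +∞
3·60 + 31 + 660 = 871 min
871 = 0·1440 + 871; 871 = 14·60 + 31 → 14:31, same day
→ 2024-05-17 14:31 KCQ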